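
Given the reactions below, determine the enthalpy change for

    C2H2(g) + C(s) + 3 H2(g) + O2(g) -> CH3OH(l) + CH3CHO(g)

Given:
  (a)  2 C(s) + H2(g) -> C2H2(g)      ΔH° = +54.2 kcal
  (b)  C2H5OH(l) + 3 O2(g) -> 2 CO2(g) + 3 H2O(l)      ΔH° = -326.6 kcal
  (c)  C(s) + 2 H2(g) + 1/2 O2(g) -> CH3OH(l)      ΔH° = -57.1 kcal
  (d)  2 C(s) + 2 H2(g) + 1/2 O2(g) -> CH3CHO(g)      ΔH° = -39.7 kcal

ΔH° = -151.0 kcal

(a) reversed (reverse to put C2H2(g) on the reactant side): -54.2 kcal
(b): not needed (H2O(l) appears nowhere else).
(c) as written (CH3OH(l) already on the product side): -57.1 kcal
(d) as written (CH3CHO(g) already on the product side): -39.7 kcal
Since enthalpy is a state function, ΔH° = (-54.2) + (-57.1) + (-39.7) = -151.0 kcal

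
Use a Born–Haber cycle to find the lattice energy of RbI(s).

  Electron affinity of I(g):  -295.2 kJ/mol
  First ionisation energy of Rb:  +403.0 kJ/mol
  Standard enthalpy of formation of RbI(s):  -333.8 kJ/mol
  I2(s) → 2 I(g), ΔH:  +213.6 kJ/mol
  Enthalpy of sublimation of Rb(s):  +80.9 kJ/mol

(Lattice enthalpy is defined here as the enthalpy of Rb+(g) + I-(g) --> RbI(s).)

U = -629.3 kJ/mol

ΔHf° = 1·ΔHsub + 1·(ΣIE) + 1/2·D(I2) + 1·EA + U
-333.8 = 1·(+80.9) + 1·(+403.0) + 1/2·(+213.6) + 1·(-295.2) + U
U = -333.8 − (+295.5) = -629.3 kJ/mol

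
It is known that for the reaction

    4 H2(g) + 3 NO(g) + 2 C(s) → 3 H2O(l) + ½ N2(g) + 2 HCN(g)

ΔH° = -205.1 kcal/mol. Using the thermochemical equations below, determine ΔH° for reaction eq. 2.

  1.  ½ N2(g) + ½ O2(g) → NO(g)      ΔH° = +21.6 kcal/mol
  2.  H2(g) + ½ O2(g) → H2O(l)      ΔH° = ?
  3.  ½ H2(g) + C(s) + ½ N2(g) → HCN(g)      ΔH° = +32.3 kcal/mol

eq. 1 reversed and × 3: (-3)·(+21.6) = -64.8 kcal/mol
eq. 2 × 3: contributes 3·x
eq. 3 × 2: (2)·(+32.3) = +64.6 kcal/mol
-205.1 = (-64.8) + (+64.6) + 3·x
x = (-205.1 − (-0.2)) / (3) = -68.3 kcal/mol

ΔH° = -68.3 kcal/mol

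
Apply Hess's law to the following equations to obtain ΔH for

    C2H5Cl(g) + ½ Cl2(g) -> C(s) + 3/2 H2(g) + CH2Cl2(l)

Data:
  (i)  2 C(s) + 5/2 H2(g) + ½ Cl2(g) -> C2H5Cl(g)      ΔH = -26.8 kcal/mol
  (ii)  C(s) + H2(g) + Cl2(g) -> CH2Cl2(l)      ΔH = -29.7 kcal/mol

(i) reversed (reverse to put C2H5Cl(g) on the reactant side): +26.8 kcal/mol
(ii) as written (CH2Cl2(l) already on the product side): -29.7 kcal/mol
ΔH = (-1)·(-26.8) + (1)·(-29.7) = -2.9 kcal/mol

ΔH = -2.9 kcal/mol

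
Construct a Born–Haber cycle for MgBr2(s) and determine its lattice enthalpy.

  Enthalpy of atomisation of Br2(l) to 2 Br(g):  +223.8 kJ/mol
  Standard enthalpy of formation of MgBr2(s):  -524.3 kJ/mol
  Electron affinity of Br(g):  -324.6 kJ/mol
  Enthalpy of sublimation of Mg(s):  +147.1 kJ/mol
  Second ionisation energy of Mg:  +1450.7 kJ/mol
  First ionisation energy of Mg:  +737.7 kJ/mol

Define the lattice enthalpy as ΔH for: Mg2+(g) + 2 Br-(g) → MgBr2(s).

ΔHf° = 1·ΔHsub + 1·(ΣIE) + 1·D(Br2) + 2·EA + U
-524.3 = 1·(+147.1) + 1·(+2188.4) + 1·(+223.8) + 2·(-324.6) + U
U = -524.3 − (+1910.1) = -2434.4 kJ/mol

U = -2434.4 kJ/mol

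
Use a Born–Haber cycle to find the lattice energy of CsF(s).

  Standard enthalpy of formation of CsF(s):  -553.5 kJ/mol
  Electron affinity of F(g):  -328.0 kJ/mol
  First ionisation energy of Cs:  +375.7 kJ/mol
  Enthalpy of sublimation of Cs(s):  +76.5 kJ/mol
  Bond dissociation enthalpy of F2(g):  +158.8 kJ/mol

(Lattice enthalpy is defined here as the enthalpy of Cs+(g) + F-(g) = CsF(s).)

U = -757.1 kJ/mol

ΔHf° = 1·ΔHsub + 1·(ΣIE) + 1/2·D(F2) + 1·EA + U
-553.5 = 1·(+76.5) + 1·(+375.7) + 1/2·(+158.8) + 1·(-328.0) + U
U = -553.5 − (+203.6) = -757.1 kJ/mol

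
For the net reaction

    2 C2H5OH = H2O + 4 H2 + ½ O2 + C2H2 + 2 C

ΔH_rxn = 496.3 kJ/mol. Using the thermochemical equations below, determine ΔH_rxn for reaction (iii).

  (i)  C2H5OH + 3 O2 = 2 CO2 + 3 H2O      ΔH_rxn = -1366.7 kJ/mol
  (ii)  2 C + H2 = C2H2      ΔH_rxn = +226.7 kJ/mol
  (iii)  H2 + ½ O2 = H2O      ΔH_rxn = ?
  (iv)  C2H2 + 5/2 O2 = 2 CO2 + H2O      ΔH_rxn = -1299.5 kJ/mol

ΔH_rxn = -285.8 kJ/mol

(i) × 2 (scale by 2 for the 2 C2H5OH): (2)·(-1366.7) = -2733.4 kJ/mol
(ii) reversed (C must end up as a product): -226.7 kJ/mol
(iii) reversed and × 3: contributes −3·x
(iv) reversed and × 2: (-2)·(-1299.5) = +2599.0 kJ/mol
+496.3 = (-2733.4) + (-226.7) + (+2599.0) − 3·x
x = (+496.3 − (-361.1)) / (-3) = -285.8 kJ/mol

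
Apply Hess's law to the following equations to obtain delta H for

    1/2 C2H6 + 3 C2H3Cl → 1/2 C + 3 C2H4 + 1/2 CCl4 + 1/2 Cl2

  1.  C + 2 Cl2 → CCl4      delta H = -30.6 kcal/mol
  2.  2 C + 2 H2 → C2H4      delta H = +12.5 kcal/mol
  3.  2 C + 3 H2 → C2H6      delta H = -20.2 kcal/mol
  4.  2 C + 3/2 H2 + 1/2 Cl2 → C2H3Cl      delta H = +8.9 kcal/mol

eq. 1 × 1/2: (1/2)·(-30.6) = -15.3 kcal/mol
eq. 2 × 3: (3)·(+12.5) = +37.5 kcal/mol
eq. 3 reversed and × 1/2: (-1/2)·(-20.2) = +10.1 kcal/mol
eq. 4 reversed and × 3: (-3)·(+8.9) = -26.7 kcal/mol
delta H = (1/2)·(-30.6) + (3)·(+12.5) + (-1/2)·(-20.2) + (-3)·(+8.9) = 5.6 kcal/mol

delta H = 5.6 kcal/mol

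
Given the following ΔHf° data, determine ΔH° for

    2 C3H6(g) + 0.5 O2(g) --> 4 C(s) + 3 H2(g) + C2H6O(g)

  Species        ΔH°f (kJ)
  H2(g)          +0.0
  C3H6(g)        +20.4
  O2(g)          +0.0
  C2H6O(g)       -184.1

Products: 4·(+0.0) + 3·(+0.0) + 1·(-184.1) = -184.1
Reactants: 2·(+20.4) + 1/2·(+0.0) = +40.8
ΔH° = (-184.1) − (+40.8) = -224.9 kJ

ΔH° = -224.9 kJ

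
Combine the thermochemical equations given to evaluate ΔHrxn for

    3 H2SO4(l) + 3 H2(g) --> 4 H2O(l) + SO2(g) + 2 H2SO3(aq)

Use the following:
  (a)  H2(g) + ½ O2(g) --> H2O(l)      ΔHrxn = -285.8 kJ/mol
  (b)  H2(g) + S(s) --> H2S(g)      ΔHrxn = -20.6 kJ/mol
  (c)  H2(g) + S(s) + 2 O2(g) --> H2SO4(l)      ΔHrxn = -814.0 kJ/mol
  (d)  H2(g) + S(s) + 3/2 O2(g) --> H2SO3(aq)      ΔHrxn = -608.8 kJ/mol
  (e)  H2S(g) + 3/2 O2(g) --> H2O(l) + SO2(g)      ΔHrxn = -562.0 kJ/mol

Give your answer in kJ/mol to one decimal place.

ΔHrxn = -215.6 kJ/mol

(a) × 3: (3)·(-285.8) = -857.4 kJ/mol
(b) as written: -20.6 kJ/mol
(c) reversed and × 3: (-3)·(-814.0) = +2442.0 kJ/mol
(d) × 2: (2)·(-608.8) = -1217.6 kJ/mol
(e) as written: -562.0 kJ/mol
Summing the manipulated equations, ΔHrxn = (-857.4) + (-20.6) + (+2442.0) + (-1217.6) + (-562.0) = -215.6 kJ/mol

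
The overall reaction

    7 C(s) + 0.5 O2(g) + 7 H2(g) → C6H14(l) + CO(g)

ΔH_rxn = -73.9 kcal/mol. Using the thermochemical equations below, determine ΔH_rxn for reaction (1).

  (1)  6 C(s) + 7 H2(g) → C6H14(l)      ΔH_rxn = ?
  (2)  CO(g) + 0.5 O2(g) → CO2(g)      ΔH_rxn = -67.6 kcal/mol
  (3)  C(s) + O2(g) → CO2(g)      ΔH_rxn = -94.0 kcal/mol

ΔH_rxn = -47.5 kcal/mol

(1) as written (C6H14(l) already on the product side): contributes x
(2) reversed (CO(g) must end up as a product): +67.6 kcal/mol
(3) as written: -94.0 kcal/mol
-73.9 = (+67.6) + (-94.0) + x
x = (-73.9 − (-26.4)) / (1) = -47.5 kcal/mol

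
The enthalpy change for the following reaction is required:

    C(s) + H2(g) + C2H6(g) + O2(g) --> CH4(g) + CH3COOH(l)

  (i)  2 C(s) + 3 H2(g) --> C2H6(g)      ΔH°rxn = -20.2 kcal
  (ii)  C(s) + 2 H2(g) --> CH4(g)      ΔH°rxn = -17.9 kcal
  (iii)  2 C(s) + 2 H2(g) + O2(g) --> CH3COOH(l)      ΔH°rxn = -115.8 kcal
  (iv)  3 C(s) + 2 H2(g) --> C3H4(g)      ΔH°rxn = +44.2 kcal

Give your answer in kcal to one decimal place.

(i) reversed: +20.2 kcal
(ii) as written: -17.9 kcal
(iii) as written: -115.8 kcal
(iv): not needed.
ΔH°rxn = (+20.2) + (-17.9) + (-115.8) = -113.5 kcal

ΔH°rxn = -113.5 kcal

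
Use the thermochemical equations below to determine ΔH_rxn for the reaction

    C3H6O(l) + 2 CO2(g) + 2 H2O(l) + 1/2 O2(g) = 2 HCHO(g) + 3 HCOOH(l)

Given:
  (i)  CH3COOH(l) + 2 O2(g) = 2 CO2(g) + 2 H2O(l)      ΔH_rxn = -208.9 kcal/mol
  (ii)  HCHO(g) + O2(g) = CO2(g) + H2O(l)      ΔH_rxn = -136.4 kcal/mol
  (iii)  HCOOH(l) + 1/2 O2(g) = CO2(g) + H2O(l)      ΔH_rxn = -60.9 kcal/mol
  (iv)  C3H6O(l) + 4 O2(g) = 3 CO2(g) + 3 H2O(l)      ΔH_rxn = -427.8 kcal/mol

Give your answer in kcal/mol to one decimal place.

ΔH_rxn = 27.7 kcal/mol

(i): not needed.
(ii) reversed and × 2: (-2)·(-136.4) = +272.8 kcal/mol
(iii) reversed and × 3: (-3)·(-60.9) = +182.7 kcal/mol
(iv) as written: -427.8 kcal/mol
Combining the equations, ΔH_rxn = (-2)·(-136.4) + (-3)·(-60.9) + (1)·(-427.8) = 27.7 kcal/mol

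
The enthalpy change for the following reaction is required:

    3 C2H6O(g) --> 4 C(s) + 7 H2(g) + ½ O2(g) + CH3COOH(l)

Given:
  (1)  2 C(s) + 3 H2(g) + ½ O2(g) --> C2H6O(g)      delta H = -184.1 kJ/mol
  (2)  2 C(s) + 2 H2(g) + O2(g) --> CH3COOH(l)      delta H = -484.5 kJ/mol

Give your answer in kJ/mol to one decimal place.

delta H = 67.8 kJ/mol

(1) reversed and × 3: (-3)·(-184.1) = +552.3 kJ/mol
(2) as written: -484.5 kJ/mol
Summing the manipulated equations, delta H = (-3)·(-184.1) + (1)·(-484.5) = 67.8 kJ/mol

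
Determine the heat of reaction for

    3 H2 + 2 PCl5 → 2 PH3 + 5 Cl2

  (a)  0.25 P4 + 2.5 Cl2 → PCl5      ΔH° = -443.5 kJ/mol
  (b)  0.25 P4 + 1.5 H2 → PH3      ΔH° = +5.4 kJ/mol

(a) reversed and × 2: (-2)·(-443.5) = +887.0 kJ/mol
(b) × 2: (2)·(+5.4) = +10.8 kJ/mol
ΔH° = (-2)·(-443.5) + (2)·(+5.4) = 897.8 kJ/mol

ΔH° = 897.8 kJ/mol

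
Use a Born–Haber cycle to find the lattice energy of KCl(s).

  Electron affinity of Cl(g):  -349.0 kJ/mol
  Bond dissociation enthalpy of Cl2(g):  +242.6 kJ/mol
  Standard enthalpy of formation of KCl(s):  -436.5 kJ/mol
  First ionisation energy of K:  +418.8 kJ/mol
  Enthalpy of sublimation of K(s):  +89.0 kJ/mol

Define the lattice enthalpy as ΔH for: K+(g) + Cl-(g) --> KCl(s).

U = -716.6 kJ/mol

ΔHf° = 1·ΔHsub + 1·(ΣIE) + 1/2·D(Cl2) + 1·EA + U
-436.5 = 1·(+89.0) + 1·(+418.8) + 1/2·(+242.6) + 1·(-349.0) + U
U = -436.5 − (+280.1) = -716.6 kJ/mol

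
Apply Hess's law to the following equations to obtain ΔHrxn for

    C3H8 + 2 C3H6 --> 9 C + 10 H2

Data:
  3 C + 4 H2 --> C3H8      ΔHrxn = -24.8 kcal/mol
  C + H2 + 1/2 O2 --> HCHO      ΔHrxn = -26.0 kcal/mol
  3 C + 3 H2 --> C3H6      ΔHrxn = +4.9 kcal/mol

ΔHrxn = 15.0 kcal/mol

equation 1 reversed (reverse to put C3H8 on the reactant side): +24.8 kcal/mol
equation 2: not needed (O2 appears nowhere else).
equation 3 reversed and × 2 (reverse to put C3H6 on the reactant side; ×2 to match 2 C3H6 in the target): (-2)·(+4.9) = -9.8 kcal/mol
ΔHrxn = (-1)·(-24.8) + (-2)·(+4.9) = 15.0 kcal/mol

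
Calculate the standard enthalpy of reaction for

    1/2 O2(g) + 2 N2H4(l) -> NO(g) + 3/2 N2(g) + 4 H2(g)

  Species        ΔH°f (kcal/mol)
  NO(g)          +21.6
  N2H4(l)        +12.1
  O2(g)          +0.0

ΔH_rxn = -2.6 kcal/mol

ΔH°rxn = Σ nΔHf°(products) − Σ nΔHf°(reactants).
Products: 1·(+21.6) + 3/2·(+0.0) + 4·(+0.0) = +21.6
Reactants: 1/2·(+0.0) + 2·(+12.1) = +24.2
ΔH_rxn = (+21.6) − (+24.2) = -2.6 kcal/mol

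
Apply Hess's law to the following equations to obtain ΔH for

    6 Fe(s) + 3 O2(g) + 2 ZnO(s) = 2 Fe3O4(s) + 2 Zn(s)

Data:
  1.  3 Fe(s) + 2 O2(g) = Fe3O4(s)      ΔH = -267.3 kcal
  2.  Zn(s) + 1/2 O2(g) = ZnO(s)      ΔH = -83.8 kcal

eq. 1 × 2 (scale by 2 for the 2 Fe3O4(s)): (2)·(-267.3) = -534.6 kcal
eq. 2 reversed and × 2 (ZnO(s) must end up as a reactant; ×2 to match 2 ZnO(s) in the target): (-2)·(-83.8) = +167.6 kcal
ΔH = (2)·(-267.3) + (-2)·(-83.8) = -367.0 kcal

ΔH = -367.0 kcal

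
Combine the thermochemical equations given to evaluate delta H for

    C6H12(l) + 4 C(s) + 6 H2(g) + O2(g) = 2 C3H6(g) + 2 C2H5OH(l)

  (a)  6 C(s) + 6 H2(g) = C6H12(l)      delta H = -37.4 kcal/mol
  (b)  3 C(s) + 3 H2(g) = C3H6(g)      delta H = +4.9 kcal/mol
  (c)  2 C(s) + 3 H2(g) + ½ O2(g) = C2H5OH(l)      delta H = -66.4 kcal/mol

delta H = -85.6 kcal/mol

(a) reversed: +37.4 kcal/mol
(b) × 2: (2)·(+4.9) = +9.8 kcal/mol
(c) × 2: (2)·(-66.4) = -132.8 kcal/mol
By Hess's law, delta H = (+37.4) + (+9.8) + (-132.8) = -85.6 kcal/mol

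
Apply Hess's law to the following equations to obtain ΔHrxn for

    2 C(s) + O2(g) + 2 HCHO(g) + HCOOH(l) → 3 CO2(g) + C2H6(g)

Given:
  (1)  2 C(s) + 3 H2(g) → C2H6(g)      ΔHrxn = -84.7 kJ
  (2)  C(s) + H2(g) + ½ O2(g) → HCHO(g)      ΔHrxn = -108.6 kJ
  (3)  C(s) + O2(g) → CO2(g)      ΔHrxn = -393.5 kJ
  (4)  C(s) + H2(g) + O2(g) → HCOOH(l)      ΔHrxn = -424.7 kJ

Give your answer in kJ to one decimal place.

ΔHrxn = -623.3 kJ

(1) as written: -84.7 kJ
(2) reversed and × 2: (-2)·(-108.6) = +217.2 kJ
(3) × 3: (3)·(-393.5) = -1180.5 kJ
(4) reversed: +424.7 kJ
Since enthalpy is a state function, ΔHrxn = (-84.7) + (+217.2) + (-1180.5) + (+424.7) = -623.3 kJ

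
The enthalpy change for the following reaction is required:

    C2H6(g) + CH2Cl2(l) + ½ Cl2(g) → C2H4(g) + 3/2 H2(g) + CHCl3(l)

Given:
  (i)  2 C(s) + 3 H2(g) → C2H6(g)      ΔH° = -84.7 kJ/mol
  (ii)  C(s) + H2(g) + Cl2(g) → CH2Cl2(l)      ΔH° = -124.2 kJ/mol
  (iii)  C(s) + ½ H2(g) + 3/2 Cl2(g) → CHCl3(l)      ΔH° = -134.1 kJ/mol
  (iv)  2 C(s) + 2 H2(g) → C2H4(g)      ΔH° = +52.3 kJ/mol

ΔH° = 127.1 kJ/mol

(i) reversed: +84.7 kJ/mol
(ii) reversed: +124.2 kJ/mol
(iii) as written: -134.1 kJ/mol
(iv) as written: +52.3 kJ/mol
ΔH° = (-1)·(-84.7) + (-1)·(-124.2) + (1)·(-134.1) + (1)·(+52.3) = 127.1 kJ/mol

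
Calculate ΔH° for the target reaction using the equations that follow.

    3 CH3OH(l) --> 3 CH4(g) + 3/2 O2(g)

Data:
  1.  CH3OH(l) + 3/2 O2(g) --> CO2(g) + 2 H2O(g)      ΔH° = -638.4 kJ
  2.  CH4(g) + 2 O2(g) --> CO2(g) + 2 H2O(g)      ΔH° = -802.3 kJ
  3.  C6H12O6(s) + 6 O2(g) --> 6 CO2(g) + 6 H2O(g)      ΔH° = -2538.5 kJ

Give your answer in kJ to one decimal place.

ΔH° = 491.7 kJ

eq. 1 × 3: (3)·(-638.4) = -1915.2 kJ
eq. 2 reversed and × 3: (-3)·(-802.3) = +2406.9 kJ
eq. 3: not needed.
By Hess's law, ΔH° = (-1915.2) + (+2406.9) = 491.7 kJ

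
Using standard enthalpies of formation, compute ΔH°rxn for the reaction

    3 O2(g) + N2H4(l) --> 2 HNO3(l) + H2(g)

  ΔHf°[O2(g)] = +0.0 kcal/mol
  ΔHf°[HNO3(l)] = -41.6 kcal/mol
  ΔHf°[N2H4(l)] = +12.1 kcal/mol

Products: 2·(-41.6) + 1·(+0.0) = -83.2
Reactants: 3·(+0.0) + 1·(+12.1) = +12.1
ΔH°rxn = (-83.2) − (+12.1) = -95.3 kcal/mol

ΔH°rxn = -95.3 kcal/mol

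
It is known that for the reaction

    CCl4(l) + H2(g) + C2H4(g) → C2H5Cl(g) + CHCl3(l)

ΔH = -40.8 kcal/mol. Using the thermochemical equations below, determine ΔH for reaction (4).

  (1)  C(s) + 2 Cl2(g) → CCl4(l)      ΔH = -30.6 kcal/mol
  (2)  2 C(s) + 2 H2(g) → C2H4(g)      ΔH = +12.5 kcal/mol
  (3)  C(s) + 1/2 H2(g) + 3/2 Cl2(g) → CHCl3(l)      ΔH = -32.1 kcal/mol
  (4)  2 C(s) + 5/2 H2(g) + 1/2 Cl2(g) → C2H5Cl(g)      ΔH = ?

(1) reversed (CCl4(l) must end up as a reactant): +30.6 kcal/mol
(2) reversed (C2H4(g) must end up as a reactant): -12.5 kcal/mol
(3) as written (CHCl3(l) already on the product side): -32.1 kcal/mol
(4) as written (C2H5Cl(g) already on the product side): contributes x
-40.8 = (+30.6) + (-12.5) + (-32.1) + x
x = (-40.8 − (-14.0)) / (1) = -26.8 kcal/mol

ΔH = -26.8 kcal/mol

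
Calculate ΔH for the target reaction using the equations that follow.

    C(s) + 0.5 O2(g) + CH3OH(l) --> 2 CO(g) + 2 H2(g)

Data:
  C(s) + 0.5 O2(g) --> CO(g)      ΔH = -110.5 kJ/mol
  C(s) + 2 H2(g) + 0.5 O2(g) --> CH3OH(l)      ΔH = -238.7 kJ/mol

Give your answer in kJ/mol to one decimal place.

equation 1 × 2: (2)·(-110.5) = -221.0 kJ/mol
equation 2 reversed: +238.7 kJ/mol
ΔH = (-221.0) + (+238.7) = 17.7 kJ/mol

ΔH = 17.7 kJ/mol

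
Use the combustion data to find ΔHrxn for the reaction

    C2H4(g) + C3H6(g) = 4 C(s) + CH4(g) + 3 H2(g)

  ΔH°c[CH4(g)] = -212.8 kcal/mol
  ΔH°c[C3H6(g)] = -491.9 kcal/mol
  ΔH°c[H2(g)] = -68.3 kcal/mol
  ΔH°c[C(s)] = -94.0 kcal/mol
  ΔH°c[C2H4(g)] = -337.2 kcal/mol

Using ΔH = Σ nΔHc°(reactants) − Σ nΔHc°(products):
= [1·(-337.2) + 1·(-491.9)] − [4·(-94.0) + 1·(-212.8) + 3·(-68.3)]
= -35.4 kcal/mol

ΔHrxn = -35.4 kcal/mol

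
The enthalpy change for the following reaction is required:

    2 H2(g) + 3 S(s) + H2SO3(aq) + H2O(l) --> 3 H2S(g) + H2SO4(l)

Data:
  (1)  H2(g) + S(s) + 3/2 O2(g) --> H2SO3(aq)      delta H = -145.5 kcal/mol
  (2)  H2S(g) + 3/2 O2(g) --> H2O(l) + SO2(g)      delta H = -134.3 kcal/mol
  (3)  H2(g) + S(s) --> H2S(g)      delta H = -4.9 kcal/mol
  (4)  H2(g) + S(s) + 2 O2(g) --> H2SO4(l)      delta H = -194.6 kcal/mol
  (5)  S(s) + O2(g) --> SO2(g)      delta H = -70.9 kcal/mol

delta H = 4.5 kcal/mol

(1) reversed (H2SO3(aq) must end up as a reactant): +145.5 kcal/mol
(2) reversed (reverse to put H2O(l) on the reactant side): +134.3 kcal/mol
(3) × 2: (2)·(-4.9) = -9.8 kcal/mol
(4) as written (H2SO4(l) already on the product side): -194.6 kcal/mol
(5) as written: -70.9 kcal/mol
Combining the equations, delta H = (-1)·(-145.5) + (-1)·(-134.3) + (2)·(-4.9) + (1)·(-194.6) + (1)·(-70.9) = 4.5 kcal/mol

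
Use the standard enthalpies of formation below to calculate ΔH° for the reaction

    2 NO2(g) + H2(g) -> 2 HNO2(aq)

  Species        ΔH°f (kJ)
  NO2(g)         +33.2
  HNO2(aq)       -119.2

Products: 2·(-119.2) = -238.4
Reactants: 2·(+33.2) + 1·(+0.0) = +66.4
ΔH° = (-238.4) − (+66.4) = -304.8 kJ

ΔH° = -304.8 kJ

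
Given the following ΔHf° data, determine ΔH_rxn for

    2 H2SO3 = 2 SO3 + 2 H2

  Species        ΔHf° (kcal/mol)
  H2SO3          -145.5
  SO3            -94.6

ΔH_rxn = 101.8 kcal/mol

Products: 2·(-94.6) + 2·(+0.0) = -189.2
Reactants: 2·(-145.5) = -291.0
ΔH_rxn = (-189.2) − (-291.0) = 101.8 kcal/mol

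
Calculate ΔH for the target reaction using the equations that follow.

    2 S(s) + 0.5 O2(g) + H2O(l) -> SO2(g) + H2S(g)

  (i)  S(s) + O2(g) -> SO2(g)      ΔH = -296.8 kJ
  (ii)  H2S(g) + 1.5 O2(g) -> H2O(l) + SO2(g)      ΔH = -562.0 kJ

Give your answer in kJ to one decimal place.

(i) × 2: (2)·(-296.8) = -593.6 kJ
(ii) reversed: +562.0 kJ
ΔH = (2)·(-296.8) + (-1)·(-562.0) = -31.6 kJ

ΔH = -31.6 kJ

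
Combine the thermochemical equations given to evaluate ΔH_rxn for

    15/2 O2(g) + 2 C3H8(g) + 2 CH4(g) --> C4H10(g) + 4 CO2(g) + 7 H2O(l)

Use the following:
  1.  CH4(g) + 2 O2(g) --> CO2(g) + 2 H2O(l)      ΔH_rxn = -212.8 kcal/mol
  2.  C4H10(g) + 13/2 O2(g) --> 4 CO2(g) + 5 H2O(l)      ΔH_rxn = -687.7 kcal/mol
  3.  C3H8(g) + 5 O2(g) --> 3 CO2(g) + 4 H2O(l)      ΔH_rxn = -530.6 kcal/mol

ΔH_rxn = -799.1 kcal/mol

eq. 1 × 2 (×2 to match 2 CH4(g) in the target): (2)·(-212.8) = -425.6 kcal/mol
eq. 2 reversed (reverse to put C4H10(g) on the product side): +687.7 kcal/mol
eq. 3 × 2 (scale by 2 for the 2 C3H8(g)): (2)·(-530.6) = -1061.2 kcal/mol
Since enthalpy is a state function, ΔH_rxn = (2)·(-212.8) + (-1)·(-687.7) + (2)·(-530.6) = -799.1 kcal/mol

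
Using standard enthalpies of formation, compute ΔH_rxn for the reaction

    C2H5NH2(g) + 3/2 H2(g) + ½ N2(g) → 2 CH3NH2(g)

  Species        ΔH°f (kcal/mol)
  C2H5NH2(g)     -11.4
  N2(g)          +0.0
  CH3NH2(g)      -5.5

ΔH°rxn = Σ nΔHf°(products) − Σ nΔHf°(reactants).
Products: 2·(-5.5) = -11.0
Reactants: 1·(-11.4) + 3/2·(+0.0) + 1/2·(+0.0) = -11.4
ΔH_rxn = (-11.0) − (-11.4) = 0.4 kcal/mol

ΔH_rxn = 0.4 kcal/mol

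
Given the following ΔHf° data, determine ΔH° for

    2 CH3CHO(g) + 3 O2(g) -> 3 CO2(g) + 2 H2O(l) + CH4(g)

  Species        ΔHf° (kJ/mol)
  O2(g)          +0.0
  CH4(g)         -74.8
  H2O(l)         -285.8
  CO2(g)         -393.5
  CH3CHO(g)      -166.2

ΔH° = -1494.5 kJ/mol

ΔH°rxn = Σ nΔHf°(products) − Σ nΔHf°(reactants).
Products: 3·(-393.5) + 2·(-285.8) + 1·(-74.8) = -1826.9
Reactants: 2·(-166.2) + 3·(+0.0) = -332.4
ΔH° = (-1826.9) − (-332.4) = -1494.5 kJ/mol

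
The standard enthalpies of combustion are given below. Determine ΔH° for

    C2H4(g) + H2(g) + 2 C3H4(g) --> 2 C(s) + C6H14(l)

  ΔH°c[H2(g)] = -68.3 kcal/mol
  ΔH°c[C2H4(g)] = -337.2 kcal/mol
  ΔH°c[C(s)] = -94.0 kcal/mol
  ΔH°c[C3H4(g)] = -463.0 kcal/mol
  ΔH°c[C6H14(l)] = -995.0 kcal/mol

ΔH° = -148.5 kcal/mol

Using ΔH = Σ nΔHc°(reactants) − Σ nΔHc°(products):
= [1·(-337.2) + 1·(-68.3) + 2·(-463.0)] − [2·(-94.0) + 1·(-995.0)]
= -148.5 kcal/mol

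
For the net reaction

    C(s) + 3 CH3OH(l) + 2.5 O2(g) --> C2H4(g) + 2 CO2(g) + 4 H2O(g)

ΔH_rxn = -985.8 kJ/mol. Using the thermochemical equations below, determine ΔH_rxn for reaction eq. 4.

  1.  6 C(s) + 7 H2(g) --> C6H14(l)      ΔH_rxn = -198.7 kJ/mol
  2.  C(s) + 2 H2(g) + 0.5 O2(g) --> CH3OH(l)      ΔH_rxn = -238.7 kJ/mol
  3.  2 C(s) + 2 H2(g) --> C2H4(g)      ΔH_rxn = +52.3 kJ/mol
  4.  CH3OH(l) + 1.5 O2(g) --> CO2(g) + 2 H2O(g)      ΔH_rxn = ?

ΔH_rxn = -638.4 kJ/mol

eq. 1: not needed.
eq. 2 reversed: +238.7 kJ/mol
eq. 3 as written: +52.3 kJ/mol
eq. 4 × 2: contributes 2·x
-985.8 = (+238.7) + (+52.3) + 2·x
x = (-985.8 − (+291.0)) / (2) = -638.4 kJ/mol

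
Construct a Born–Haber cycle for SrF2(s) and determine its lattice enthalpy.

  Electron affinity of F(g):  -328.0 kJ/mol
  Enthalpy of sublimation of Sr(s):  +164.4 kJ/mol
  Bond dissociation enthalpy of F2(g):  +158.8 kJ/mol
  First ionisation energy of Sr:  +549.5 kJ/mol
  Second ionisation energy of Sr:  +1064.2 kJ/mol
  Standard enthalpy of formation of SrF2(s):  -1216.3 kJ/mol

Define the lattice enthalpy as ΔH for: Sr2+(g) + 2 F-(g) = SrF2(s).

ΔHf° = 1·ΔHsub + 1·(ΣIE) + 1·D(F2) + 2·EA + U
-1216.3 = 1·(+164.4) + 1·(+1613.7) + 1·(+158.8) + 2·(-328.0) + U
U = -1216.3 − (+1280.9) = -2497.2 kJ/mol

U = -2497.2 kJ/mol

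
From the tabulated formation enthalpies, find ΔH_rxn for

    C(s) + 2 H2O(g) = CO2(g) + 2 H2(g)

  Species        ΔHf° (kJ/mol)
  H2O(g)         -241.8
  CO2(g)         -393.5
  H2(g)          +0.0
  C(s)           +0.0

ΔH_rxn = 90.1 kJ/mol

Products: 1·(-393.5) + 2·(+0.0) = -393.5
Reactants: 1·(+0.0) + 2·(-241.8) = -483.6
ΔH_rxn = (-393.5) − (-483.6) = 90.1 kJ/mol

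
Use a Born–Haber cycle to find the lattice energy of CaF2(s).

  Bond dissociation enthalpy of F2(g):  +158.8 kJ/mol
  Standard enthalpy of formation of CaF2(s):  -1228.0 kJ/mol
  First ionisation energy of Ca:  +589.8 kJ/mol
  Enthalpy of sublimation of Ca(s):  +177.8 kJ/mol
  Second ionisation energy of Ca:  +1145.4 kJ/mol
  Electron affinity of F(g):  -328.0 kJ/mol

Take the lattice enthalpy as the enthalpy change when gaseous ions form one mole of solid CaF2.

U = -2643.8 kJ/mol

ΔHf° = 1·ΔHsub + 1·(ΣIE) + 1·D(F2) + 2·EA + U
-1228.0 = 1·(+177.8) + 1·(+1735.2) + 1·(+158.8) + 2·(-328.0) + U
U = -1228.0 − (+1415.8) = -2643.8 kJ/mol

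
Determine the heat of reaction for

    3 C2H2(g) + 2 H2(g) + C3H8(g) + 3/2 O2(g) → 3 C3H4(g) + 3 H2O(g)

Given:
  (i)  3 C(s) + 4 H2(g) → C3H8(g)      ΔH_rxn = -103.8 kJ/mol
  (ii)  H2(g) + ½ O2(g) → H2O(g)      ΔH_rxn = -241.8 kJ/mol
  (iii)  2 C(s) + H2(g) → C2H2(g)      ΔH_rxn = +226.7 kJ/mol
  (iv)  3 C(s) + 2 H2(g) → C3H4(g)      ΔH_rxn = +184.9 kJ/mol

(i) reversed (reverse to put C3H8(g) on the reactant side): +103.8 kJ/mol
(ii) × 3 (×3 to match 3 H2O(g) in the target): (3)·(-241.8) = -725.4 kJ/mol
(iii) reversed and × 3 (reverse to put C2H2(g) on the reactant side; ×3 to match 3 C2H2(g) in the target): (-3)·(+226.7) = -680.1 kJ/mol
(iv) × 3 (×3 to match 3 C3H4(g) in the target): (3)·(+184.9) = +554.7 kJ/mol
Since enthalpy is a state function, ΔH_rxn = (+103.8) + (-725.4) + (-680.1) + (+554.7) = -747.0 kJ/mol

ΔH_rxn = -747.0 kJ/mol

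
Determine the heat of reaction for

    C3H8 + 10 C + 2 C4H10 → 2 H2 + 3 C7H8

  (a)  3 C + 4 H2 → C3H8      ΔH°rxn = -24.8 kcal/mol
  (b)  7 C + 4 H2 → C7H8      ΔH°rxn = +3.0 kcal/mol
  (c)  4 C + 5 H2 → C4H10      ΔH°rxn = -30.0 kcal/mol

(a) reversed: +24.8 kcal/mol
(b) × 3: (3)·(+3.0) = +9.0 kcal/mol
(c) reversed and × 2: (-2)·(-30.0) = +60.0 kcal/mol
ΔH°rxn = (+24.8) + (+9.0) + (+60.0) = 93.8 kcal/mol

ΔH°rxn = 93.8 kcal/mol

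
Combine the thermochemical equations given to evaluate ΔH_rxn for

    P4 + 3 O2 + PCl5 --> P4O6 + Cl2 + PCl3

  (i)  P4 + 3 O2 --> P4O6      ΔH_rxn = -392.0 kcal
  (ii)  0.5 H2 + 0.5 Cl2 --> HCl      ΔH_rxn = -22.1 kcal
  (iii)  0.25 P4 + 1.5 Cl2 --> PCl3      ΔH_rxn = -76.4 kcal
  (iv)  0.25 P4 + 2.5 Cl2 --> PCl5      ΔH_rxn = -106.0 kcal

ΔH_rxn = -362.4 kcal

(i) as written (P4O6 already on the product side): -392.0 kcal
(ii): not needed (HCl appears nowhere else).
(iii) as written (PCl3 already on the product side): -76.4 kcal
(iv) reversed (PCl5 must end up as a reactant): +106.0 kcal
By Hess's law, ΔH_rxn = (-392.0) + (-76.4) + (+106.0) = -362.4 kcal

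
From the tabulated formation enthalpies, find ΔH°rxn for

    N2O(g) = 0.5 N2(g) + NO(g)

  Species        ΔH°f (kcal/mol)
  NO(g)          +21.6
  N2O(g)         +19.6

ΔH°rxn = Σ nΔHf°(products) − Σ nΔHf°(reactants).
Products: 1/2·(+0.0) + 1·(+21.6) = +21.6
Reactants: 1·(+19.6) = +19.6
ΔH°rxn = (+21.6) − (+19.6) = 2.0 kcal/mol

ΔH°rxn = 2.0 kcal/mol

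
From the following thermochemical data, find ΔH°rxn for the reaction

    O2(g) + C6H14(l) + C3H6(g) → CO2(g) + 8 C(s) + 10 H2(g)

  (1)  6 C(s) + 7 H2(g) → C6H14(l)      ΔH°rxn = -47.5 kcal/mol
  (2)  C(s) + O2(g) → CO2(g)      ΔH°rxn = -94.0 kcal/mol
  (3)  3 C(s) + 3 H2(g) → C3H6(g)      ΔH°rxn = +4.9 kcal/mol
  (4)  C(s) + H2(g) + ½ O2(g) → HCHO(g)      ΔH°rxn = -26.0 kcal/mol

(1) reversed (reverse to put C6H14(l) on the reactant side): +47.5 kcal/mol
(2) as written (CO2(g) already on the product side): -94.0 kcal/mol
(3) reversed (reverse to put C3H6(g) on the reactant side): -4.9 kcal/mol
(4): not needed (HCHO(g) appears nowhere else).
ΔH°rxn = (-1)·(-47.5) + (1)·(-94.0) + (-1)·(+4.9) = -51.4 kcal/mol

ΔH°rxn = -51.4 kcal/mol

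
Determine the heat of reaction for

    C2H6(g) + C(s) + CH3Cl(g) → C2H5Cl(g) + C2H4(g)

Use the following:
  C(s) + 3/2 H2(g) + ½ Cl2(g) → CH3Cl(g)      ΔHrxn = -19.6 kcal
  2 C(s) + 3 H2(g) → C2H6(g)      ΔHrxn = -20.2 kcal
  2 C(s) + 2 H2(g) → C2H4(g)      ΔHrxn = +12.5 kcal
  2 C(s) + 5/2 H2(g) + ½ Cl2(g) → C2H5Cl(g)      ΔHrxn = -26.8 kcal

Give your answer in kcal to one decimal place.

ΔHrxn = 25.5 kcal

equation 1 reversed (CH3Cl(g) must end up as a reactant): +19.6 kcal
equation 2 reversed (C2H6(g) must end up as a reactant): +20.2 kcal
equation 3 as written (C2H4(g) already on the product side): +12.5 kcal
equation 4 as written (C2H5Cl(g) already on the product side): -26.8 kcal
Since enthalpy is a state function, ΔHrxn = (-1)·(-19.6) + (-1)·(-20.2) + (1)·(+12.5) + (1)·(-26.8) = 25.5 kcal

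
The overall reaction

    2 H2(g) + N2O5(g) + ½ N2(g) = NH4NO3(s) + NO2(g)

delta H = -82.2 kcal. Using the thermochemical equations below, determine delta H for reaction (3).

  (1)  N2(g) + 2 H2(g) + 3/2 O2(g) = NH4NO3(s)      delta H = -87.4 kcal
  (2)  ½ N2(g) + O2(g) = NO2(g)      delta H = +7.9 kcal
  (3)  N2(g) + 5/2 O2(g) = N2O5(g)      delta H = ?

delta H = 2.7 kcal

(1) as written (NH4NO3(s) already on the product side): -87.4 kcal
(2) as written (NO2(g) already on the product side): +7.9 kcal
(3) reversed (reverse to put N2O5(g) on the reactant side): contributes −x
-82.2 = (-87.4) + (+7.9) − x
x = (-82.2 − (-79.5)) / (-1) = 2.7 kcal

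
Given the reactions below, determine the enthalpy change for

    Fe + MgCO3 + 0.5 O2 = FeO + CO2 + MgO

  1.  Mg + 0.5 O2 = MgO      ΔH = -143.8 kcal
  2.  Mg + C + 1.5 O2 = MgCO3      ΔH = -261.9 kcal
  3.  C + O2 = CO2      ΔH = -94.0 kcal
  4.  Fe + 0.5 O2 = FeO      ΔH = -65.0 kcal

ΔH = -40.9 kcal

eq. 1 as written: -143.8 kcal
eq. 2 reversed: +261.9 kcal
eq. 3 as written: -94.0 kcal
eq. 4 as written: -65.0 kcal
Since enthalpy is a state function, ΔH = (-143.8) + (+261.9) + (-94.0) + (-65.0) = -40.9 kcal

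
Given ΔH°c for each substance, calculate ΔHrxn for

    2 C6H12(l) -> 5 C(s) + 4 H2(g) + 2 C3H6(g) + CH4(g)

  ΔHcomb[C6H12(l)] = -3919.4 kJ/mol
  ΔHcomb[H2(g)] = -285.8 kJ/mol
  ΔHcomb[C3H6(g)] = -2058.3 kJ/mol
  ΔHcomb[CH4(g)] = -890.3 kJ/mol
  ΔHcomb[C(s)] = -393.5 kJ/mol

Using ΔH = Σ nΔHc°(reactants) − Σ nΔHc°(products):
= [2·(-3919.4)] − [5·(-393.5) + 4·(-285.8) + 2·(-2058.3) + 1·(-890.3)]
= 278.8 kJ/mol

ΔHrxn = 278.8 kJ/mol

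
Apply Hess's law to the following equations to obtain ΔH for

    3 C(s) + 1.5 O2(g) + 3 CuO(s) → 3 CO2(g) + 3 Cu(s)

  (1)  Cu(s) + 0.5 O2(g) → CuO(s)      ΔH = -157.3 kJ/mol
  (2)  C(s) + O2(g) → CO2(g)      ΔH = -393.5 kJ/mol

ΔH = -708.6 kJ/mol

(1) reversed and × 3: (-3)·(-157.3) = +471.9 kJ/mol
(2) × 3: (3)·(-393.5) = -1180.5 kJ/mol
Summing the manipulated equations, ΔH = (+471.9) + (-1180.5) = -708.6 kJ/mol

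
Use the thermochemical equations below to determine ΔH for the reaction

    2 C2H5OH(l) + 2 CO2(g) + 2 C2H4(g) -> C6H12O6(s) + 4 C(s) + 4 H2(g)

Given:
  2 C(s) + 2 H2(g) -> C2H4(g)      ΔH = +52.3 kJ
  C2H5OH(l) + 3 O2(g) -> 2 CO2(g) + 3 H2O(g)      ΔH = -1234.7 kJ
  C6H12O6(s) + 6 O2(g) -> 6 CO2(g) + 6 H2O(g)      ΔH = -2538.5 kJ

equation 1 reversed and × 2 (reverse to put C2H4(g) on the reactant side; scale by 2 for the 2 C2H4(g)): (-2)·(+52.3) = -104.6 kJ
equation 2 × 2 (×2 to match 2 C2H5OH(l) in the target): (2)·(-1234.7) = -2469.4 kJ
equation 3 reversed (reverse to put C6H12O6(s) on the product side): +2538.5 kJ
By Hess's law, ΔH = (-104.6) + (-2469.4) + (+2538.5) = -35.5 kJ

ΔH = -35.5 kJ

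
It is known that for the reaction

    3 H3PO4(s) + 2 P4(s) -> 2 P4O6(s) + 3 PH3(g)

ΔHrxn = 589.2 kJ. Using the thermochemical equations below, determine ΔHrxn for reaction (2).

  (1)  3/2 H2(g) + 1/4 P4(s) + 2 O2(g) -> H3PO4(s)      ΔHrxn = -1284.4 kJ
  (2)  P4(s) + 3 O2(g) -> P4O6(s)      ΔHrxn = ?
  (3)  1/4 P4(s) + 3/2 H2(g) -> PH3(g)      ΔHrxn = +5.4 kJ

ΔHrxn = -1640.1 kJ

(1) reversed and × 3: (-3)·(-1284.4) = +3853.2 kJ
(2) × 2: contributes 2·x
(3) × 3: (3)·(+5.4) = +16.2 kJ
+589.2 = (+3853.2) + (+16.2) + 2·x
x = (+589.2 − (+3869.4)) / (2) = -1640.1 kJ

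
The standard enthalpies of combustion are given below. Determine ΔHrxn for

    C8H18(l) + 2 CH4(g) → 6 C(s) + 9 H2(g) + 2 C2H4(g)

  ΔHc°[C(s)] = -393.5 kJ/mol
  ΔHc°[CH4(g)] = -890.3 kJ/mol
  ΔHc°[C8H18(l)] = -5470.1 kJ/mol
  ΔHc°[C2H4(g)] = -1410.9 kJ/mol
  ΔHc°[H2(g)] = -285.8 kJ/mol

ΔHrxn = 504.3 kJ/mol

With combustion enthalpies, reactants minus products:
= [1·(-5470.1) + 2·(-890.3)] − [6·(-393.5) + 9·(-285.8) + 2·(-1410.9)]
= 504.3 kJ/mol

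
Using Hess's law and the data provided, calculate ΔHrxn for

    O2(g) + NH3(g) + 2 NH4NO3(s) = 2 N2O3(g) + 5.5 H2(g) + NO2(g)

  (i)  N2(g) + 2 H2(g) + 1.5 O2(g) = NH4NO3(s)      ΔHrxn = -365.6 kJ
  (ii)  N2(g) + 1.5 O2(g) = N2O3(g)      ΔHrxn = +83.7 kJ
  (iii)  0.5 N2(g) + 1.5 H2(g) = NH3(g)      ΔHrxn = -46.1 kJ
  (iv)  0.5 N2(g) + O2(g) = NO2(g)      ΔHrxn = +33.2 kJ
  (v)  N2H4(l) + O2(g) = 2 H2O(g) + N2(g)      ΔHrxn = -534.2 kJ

ΔHrxn = 977.9 kJ

(i) reversed and × 2: (-2)·(-365.6) = +731.2 kJ
(ii) × 2: (2)·(+83.7) = +167.4 kJ
(iii) reversed: +46.1 kJ
(iv) as written: +33.2 kJ
(v): not needed.
Summing the manipulated equations, ΔHrxn = (-2)·(-365.6) + (2)·(+83.7) + (-1)·(-46.1) + (1)·(+33.2) = 977.9 kJ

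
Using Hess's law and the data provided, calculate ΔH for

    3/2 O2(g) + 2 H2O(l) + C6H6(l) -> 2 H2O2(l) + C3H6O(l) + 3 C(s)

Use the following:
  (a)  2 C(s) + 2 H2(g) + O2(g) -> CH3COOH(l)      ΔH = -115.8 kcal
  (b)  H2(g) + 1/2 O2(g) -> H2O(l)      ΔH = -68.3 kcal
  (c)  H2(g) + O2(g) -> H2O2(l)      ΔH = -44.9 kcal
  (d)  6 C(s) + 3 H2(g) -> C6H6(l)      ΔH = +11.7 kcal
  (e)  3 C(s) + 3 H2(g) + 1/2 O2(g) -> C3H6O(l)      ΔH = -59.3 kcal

(a): not needed (CH3COOH(l) appears nowhere else).
(b) reversed and × 2 (H2O(l) must end up as a reactant; scale by 2 for the 2 H2O(l)): (-2)·(-68.3) = +136.6 kcal
(c) × 2 (scale by 2 for the 2 H2O2(l)): (2)·(-44.9) = -89.8 kcal
(d) reversed (C6H6(l) must end up as a reactant): -11.7 kcal
(e) as written (C3H6O(l) already on the product side): -59.3 kcal
Combining the equations, ΔH = (-2)·(-68.3) + (2)·(-44.9) + (-1)·(+11.7) + (1)·(-59.3) = -24.2 kcal

ΔH = -24.2 kcal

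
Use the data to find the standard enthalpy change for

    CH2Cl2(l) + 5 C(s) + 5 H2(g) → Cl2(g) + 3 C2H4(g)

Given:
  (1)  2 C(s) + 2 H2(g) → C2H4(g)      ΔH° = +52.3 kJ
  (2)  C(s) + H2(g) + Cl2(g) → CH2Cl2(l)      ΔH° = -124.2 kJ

ΔH° = 281.1 kJ

(1) × 3 (scale by 3 for the 3 C2H4(g)): (3)·(+52.3) = +156.9 kJ
(2) reversed (reverse to put CH2Cl2(l) on the reactant side): +124.2 kJ
ΔH° = (3)·(+52.3) + (-1)·(-124.2) = 281.1 kJ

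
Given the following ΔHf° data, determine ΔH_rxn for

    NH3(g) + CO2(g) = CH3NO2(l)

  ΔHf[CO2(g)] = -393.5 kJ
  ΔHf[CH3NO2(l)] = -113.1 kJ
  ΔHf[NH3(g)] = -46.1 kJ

Products: 1·(-113.1) = -113.1
Reactants: 1·(-46.1) + 1·(-393.5) = -439.6
ΔH_rxn = (-113.1) − (-439.6) = 326.5 kJ

ΔH_rxn = 326.5 kJ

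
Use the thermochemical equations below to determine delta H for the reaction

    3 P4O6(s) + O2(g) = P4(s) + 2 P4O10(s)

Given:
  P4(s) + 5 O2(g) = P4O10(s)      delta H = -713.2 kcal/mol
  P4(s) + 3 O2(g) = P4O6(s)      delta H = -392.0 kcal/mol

equation 1 × 2: (2)·(-713.2) = -1426.4 kcal/mol
equation 2 reversed and × 3: (-3)·(-392.0) = +1176.0 kcal/mol
Combining the equations, delta H = (2)·(-713.2) + (-3)·(-392.0) = -250.4 kcal/mol

delta H = -250.4 kcal/mol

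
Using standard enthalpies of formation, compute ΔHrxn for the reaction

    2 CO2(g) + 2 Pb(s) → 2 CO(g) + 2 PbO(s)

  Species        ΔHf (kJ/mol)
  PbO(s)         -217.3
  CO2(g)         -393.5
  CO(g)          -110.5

ΔHrxn = 131.4 kJ/mol

Products: 2·(-110.5) + 2·(-217.3) = -655.6
Reactants: 2·(-393.5) + 2·(+0.0) = -787.0
ΔHrxn = (-655.6) − (-787.0) = 131.4 kJ/mol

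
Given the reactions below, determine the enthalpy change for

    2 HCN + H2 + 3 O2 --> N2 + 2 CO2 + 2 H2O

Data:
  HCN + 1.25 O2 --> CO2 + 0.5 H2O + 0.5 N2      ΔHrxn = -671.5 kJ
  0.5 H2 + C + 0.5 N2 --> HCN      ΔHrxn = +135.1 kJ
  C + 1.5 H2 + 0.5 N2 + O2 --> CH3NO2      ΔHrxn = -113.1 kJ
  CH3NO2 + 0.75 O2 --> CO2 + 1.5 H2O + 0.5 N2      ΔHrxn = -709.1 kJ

equation 1 as written: -671.5 kJ
equation 2 reversed: -135.1 kJ
equation 3 as written: -113.1 kJ
equation 4 as written: -709.1 kJ
ΔHrxn = (-671.5) + (-135.1) + (-113.1) + (-709.1) = -1628.8 kJ

ΔHrxn = -1628.8 kJ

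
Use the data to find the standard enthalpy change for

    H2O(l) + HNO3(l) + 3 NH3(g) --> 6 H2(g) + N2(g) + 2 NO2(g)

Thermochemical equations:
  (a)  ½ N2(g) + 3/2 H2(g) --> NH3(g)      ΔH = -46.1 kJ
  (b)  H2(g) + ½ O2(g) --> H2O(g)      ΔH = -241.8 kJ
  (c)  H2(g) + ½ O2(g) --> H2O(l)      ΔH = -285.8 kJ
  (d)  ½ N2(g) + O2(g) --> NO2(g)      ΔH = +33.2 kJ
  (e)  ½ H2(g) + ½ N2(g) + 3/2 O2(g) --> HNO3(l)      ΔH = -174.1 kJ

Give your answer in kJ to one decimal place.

(a) reversed and × 3 (reverse to put NH3(g) on the reactant side; ×3 to match 3 NH3(g) in the target): (-3)·(-46.1) = +138.3 kJ
(b): not needed (H2O(g) appears nowhere else).
(c) reversed (H2O(l) must end up as a reactant): +285.8 kJ
(d) × 2 (×2 to match 2 NO2(g) in the target): (2)·(+33.2) = +66.4 kJ
(e) reversed (HNO3(l) must end up as a reactant): +174.1 kJ
ΔH = (-3)·(-46.1) + (-1)·(-285.8) + (2)·(+33.2) + (-1)·(-174.1) = 664.6 kJ

ΔH = 664.6 kJ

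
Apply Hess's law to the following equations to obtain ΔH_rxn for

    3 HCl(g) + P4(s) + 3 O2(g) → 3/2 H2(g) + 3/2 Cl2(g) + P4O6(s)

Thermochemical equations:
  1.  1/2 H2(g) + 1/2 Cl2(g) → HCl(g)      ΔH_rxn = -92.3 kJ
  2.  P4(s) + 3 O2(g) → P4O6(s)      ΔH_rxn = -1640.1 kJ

eq. 1 reversed and × 3 (reverse to put HCl(g) on the reactant side; ×3 to match 3 HCl(g) in the target): (-3)·(-92.3) = +276.9 kJ
eq. 2 as written (P4O6(s) already on the product side): -1640.1 kJ
Summing the manipulated equations, ΔH_rxn = (+276.9) + (-1640.1) = -1363.2 kJ

ΔH_rxn = -1363.2 kJ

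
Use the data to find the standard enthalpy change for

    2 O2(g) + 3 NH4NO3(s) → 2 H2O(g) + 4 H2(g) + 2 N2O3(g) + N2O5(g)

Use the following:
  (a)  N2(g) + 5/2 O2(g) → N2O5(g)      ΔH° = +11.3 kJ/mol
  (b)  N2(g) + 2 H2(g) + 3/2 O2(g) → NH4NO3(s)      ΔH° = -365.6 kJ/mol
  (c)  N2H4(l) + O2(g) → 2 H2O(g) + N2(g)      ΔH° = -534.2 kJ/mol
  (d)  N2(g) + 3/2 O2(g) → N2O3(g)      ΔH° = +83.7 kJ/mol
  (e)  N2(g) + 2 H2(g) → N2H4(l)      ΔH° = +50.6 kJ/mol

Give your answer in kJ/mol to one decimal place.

ΔH° = 791.9 kJ/mol

(a) as written: +11.3 kJ/mol
(b) reversed and × 3: (-3)·(-365.6) = +1096.8 kJ/mol
(c) as written: -534.2 kJ/mol
(d) × 2: (2)·(+83.7) = +167.4 kJ/mol
(e) as written: +50.6 kJ/mol
ΔH° = (1)·(+11.3) + (-3)·(-365.6) + (1)·(-534.2) + (2)·(+83.7) + (1)·(+50.6) = 791.9 kJ/mol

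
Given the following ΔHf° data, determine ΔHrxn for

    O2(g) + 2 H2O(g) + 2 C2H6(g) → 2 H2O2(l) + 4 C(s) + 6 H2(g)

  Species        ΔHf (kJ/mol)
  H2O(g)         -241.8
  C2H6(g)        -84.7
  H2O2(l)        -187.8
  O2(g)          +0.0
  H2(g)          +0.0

ΔH°rxn = Σ nΔHf°(products) − Σ nΔHf°(reactants).
Products: 2·(-187.8) + 4·(+0.0) + 6·(+0.0) = -375.6
Reactants: 1·(+0.0) + 2·(-241.8) + 2·(-84.7) = -653.0
ΔHrxn = (-375.6) − (-653.0) = 277.4 kJ/mol

ΔHrxn = 277.4 kJ/mol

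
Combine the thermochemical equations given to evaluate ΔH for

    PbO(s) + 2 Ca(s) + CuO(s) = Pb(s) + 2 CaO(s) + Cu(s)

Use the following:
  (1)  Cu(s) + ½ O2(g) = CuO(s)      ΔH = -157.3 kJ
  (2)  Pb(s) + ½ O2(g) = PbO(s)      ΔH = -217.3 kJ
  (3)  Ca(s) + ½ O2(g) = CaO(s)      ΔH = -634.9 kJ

ΔH = -895.2 kJ

(1) reversed (reverse to put CuO(s) on the reactant side): +157.3 kJ
(2) reversed (reverse to put PbO(s) on the reactant side): +217.3 kJ
(3) × 2 (scale by 2 for the 2 CaO(s)): (2)·(-634.9) = -1269.8 kJ
Combining the equations, ΔH = (+157.3) + (+217.3) + (-1269.8) = -895.2 kJ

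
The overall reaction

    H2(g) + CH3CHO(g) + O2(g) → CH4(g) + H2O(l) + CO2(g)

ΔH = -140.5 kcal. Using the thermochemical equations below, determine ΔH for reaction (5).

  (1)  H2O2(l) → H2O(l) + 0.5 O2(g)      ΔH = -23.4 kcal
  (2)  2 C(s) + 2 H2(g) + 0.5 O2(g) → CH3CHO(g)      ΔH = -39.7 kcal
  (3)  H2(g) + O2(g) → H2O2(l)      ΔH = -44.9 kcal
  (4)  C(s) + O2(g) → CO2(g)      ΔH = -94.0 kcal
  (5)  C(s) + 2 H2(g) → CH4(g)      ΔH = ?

ΔH = -17.9 kcal

(1) as written (H2O(l) already on the product side): -23.4 kcal
(2) reversed (reverse to put CH3CHO(g) on the reactant side): +39.7 kcal
(3) as written: -44.9 kcal
(4) as written (CO2(g) already on the product side): -94.0 kcal
(5) as written (CH4(g) already on the product side): contributes x
-140.5 = (-23.4) + (+39.7) + (-44.9) + (-94.0) + x
x = (-140.5 − (-122.6)) / (1) = -17.9 kcal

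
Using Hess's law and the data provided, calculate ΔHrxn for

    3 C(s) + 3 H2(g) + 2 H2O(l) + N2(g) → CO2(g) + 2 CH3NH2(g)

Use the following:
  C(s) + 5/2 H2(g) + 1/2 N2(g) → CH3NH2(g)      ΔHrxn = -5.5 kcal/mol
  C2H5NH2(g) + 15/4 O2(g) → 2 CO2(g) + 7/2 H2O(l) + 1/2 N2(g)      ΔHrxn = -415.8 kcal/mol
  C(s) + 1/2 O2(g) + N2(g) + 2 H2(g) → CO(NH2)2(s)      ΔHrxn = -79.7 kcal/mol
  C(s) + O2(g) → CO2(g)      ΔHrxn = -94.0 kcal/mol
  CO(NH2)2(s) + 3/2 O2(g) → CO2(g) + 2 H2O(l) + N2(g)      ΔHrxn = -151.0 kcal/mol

equation 1 × 2 (scale by 2 for the 2 CH3NH2(g)): (2)·(-5.5) = -11.0 kcal/mol
equation 2: not needed (C2H5NH2(g) appears nowhere else).
equation 3 reversed: +79.7 kcal/mol
equation 4 × 2: (2)·(-94.0) = -188.0 kcal/mol
equation 5 reversed: +151.0 kcal/mol
Since enthalpy is a state function, ΔHrxn = (-11.0) + (+79.7) + (-188.0) + (+151.0) = 31.7 kcal/mol

ΔHrxn = 31.7 kcal/mol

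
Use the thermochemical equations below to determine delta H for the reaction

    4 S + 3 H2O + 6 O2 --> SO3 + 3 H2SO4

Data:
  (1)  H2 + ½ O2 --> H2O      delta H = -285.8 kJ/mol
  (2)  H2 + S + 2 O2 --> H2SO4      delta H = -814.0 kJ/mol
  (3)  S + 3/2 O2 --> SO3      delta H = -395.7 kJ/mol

(1) reversed and × 3: (-3)·(-285.8) = +857.4 kJ/mol
(2) × 3: (3)·(-814.0) = -2442.0 kJ/mol
(3) as written: -395.7 kJ/mol
Combining the equations, delta H = (-3)·(-285.8) + (3)·(-814.0) + (1)·(-395.7) = -1980.3 kJ/mol

delta H = -1980.3 kJ/mol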